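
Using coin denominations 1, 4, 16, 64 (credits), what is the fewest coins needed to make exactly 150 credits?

Greedy: take as many of the largest coin as possible, then repeat with the remainder.
150 = 2×64 + 1×16 + 1×4 + 2×1
Total coins = 2 + 1 + 1 + 2 = 6

6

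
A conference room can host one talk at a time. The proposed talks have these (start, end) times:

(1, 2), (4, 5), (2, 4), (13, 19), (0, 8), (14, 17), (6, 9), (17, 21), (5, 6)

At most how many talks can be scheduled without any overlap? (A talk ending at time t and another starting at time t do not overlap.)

By end time: (1,2), (2,4), (4,5), (5,6), (0,8), (6,9), (14,17), (13,19), (17,21).
Pick (1,2); next start ≥ 2 → (2,4); next start ≥ 4 → (4,5); next start ≥ 5 → (5,6); next start ≥ 6 → (6,9); next start ≥ 9 → (14,17); next start ≥ 17 → (17,21).
Selected 7 talks.

7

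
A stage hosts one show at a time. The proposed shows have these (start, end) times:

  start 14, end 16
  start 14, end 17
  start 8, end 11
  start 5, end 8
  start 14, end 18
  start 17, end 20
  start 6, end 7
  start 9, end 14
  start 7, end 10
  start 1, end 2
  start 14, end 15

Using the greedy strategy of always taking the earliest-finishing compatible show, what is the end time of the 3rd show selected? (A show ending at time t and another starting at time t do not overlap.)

Sorted by end: (1,2)  (6,7)  (5,8)  (7,10)  (8,11)  (9,14)  (14,15)  (14,16)  (14,17)  (14,18)  (17,20)
take (1,2); take (6,7); skip (5,8); take (7,10); take (14,15); skip (14,17); skip (14,18); take (17,20).
Selected: (1,2) (6,7) (7,10) (14,15) (17,20)

10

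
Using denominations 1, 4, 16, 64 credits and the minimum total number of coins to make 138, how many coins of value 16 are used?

0

138 − 2×64→10 − 2×4→2 − 2×1→0
Count of 16: 0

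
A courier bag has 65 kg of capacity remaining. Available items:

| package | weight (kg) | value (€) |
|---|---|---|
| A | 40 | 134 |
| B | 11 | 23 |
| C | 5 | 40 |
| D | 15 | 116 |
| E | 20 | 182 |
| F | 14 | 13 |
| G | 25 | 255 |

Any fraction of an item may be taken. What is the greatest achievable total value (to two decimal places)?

593.00

Sort by value per unit weight and fill in that order.
Ratios (sorted): G 10.20, E 9.10, C 8.00, D 7.73, A 3.35, B 2.09, F 0.93
take G (25 @ 255); take E (20 @ 182); take C (5 @ 40); take D (15 @ 116). Capacity used 65/65.
Total value = 593.00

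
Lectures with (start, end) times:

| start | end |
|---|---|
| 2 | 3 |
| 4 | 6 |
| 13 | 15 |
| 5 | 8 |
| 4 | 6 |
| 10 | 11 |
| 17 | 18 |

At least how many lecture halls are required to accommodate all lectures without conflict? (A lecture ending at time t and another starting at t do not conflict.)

starts: [2, 4, 4, 5, 10, 13, 17]
ends:   [3, 6, 6, 8, 11, 15, 18]
s2→1 e3→0 s4→1 s4→2 s5→3  — peak 3.

3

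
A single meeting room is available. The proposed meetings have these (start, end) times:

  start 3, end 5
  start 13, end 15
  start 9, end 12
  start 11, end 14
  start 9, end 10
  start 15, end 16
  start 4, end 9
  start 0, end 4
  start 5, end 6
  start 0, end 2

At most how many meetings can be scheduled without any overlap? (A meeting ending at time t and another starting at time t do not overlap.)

6

Sort by end time and greedily take each interval whose start is ≥ the last chosen end.
By end time: (0,2), (0,4), (3,5), (5,6), (4,9), (9,10), (9,12), (11,14), (13,15), (15,16).
Pick (0,2); next start ≥ 2 → (3,5); next start ≥ 5 → (5,6); next start ≥ 6 → (9,10); next start ≥ 10 → (11,14); next start ≥ 14 → (15,16).
Selected 6 meetings.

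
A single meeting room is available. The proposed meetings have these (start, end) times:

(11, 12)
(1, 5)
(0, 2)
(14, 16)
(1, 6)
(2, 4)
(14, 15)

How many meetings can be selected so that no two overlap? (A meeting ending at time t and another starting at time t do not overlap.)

Greedy by earliest finish: after sorting by end time, pick each interval compatible with the last pick.
Sorted by end: (0,2)  (2,4)  (1,5)  (1,6)  (11,12)  (14,15)  (14,16)
take (0,2); take (2,4); skip (1,6); take (11,12); take (14,15).
Selected 4 meetings.

4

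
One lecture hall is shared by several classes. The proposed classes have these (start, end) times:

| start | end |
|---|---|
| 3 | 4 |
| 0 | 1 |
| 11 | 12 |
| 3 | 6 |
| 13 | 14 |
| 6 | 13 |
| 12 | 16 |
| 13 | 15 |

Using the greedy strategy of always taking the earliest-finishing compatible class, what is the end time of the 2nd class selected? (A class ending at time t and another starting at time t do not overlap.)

4

Greedy by earliest finish: after sorting by end time, pick each interval compatible with the last pick.
Sorted by end: (0,1)  (3,4)  (3,6)  (11,12)  (6,13)  (13,14)  (13,15)  (12,16)
take (0,1); take (3,4); skip (3,6); take (11,12); take (13,14); skip (13,15); skip (12,16).
Selected: (0,1) (3,4) (11,12) (13,14)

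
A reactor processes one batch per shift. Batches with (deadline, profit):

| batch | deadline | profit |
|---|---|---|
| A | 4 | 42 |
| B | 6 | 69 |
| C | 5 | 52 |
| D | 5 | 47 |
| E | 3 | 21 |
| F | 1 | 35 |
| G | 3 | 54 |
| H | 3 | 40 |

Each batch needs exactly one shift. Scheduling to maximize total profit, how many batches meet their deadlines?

Sort by profit descending; place each in the latest free slot ≤ its deadline.
Profit order: B=69 G=54 C=52 D=47 A=42 H=40 F=35 E=21
Assign: B→slot 6, G→slot 3, C→slot 5, D→slot 4, A→slot 2, H→slot 1, F skipped, E skipped.
Slots: [1:H] [2:A] [3:G] [4:D] [5:C] [6:B]
6 of 8 scheduled.

6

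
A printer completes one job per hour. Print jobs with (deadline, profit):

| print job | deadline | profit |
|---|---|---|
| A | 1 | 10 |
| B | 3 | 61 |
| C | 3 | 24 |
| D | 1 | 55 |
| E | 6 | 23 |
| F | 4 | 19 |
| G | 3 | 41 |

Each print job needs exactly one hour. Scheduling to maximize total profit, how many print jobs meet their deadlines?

5

Sort by profit descending; place each in the latest free slot ≤ its deadline.
By profit: B(d3,61), D(d1,55), G(d3,41), C(d3,24), E(d6,23), F(d4,19), A(d1,10)
B→slot 3; D→slot 1; G→slot 2; C skipped; E→slot 6; F→slot 4; A skipped.
5 of 7 scheduled.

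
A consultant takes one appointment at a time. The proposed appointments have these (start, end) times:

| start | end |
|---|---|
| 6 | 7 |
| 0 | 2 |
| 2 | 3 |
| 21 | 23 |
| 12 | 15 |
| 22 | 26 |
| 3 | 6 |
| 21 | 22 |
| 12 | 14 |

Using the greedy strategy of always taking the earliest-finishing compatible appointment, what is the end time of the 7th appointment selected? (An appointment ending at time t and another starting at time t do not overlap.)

Sorted by end: (0,2)  (2,3)  (3,6)  (6,7)  (12,14)  (12,15)  (21,22)  (21,23)  (22,26)
take (0,2); take (2,3); take (3,6); take (6,7); take (12,14); take (21,22); take (22,26).
Selected: (0,2) (2,3) (3,6) (6,7) (12,14) (21,22) (22,26)

26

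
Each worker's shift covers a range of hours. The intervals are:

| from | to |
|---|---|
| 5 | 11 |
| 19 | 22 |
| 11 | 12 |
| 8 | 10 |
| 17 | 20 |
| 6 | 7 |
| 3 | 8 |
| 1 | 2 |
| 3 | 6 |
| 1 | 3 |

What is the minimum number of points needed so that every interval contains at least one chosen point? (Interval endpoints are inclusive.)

Process intervals by earliest right end; each time one isn't hit yet, stab at its right endpoint.
Sorted: [1,2] [1,3] [3,6] [6,7] [3,8] [8,10] [5,11] [11,12] [17,20] [19,22]
{[1,2],[1,3]} hit by 2; {[3,6],[6,7],[3,8]} hit by 6; {[8,10],[5,11]} hit by 10; {[11,12]} hit by 12; {[17,20],[19,22]} hit by 20.
Points: 2, 6, 10, 12, 20 (5 total).

5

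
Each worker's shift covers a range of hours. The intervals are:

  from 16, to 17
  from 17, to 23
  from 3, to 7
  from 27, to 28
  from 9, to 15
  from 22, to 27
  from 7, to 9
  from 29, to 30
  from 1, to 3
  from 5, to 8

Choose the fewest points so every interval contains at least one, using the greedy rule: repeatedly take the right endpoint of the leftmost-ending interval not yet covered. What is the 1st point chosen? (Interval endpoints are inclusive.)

3

Sort by right endpoint; whenever an interval is uncovered, place a point at its right end.
By right end: [1,3]  [3,7]  [5,8]  [7,9]  [9,15]  [16,17]  [17,23]  [22,27]  [27,28]  [29,30]
[1,3] uncovered → point at 3; [5,8] uncovered → point at 8; [9,15] uncovered → point at 15; [16,17] uncovered → point at 17; [22,27] uncovered → point at 27; [29,30] uncovered → point at 30.
Points: 3, 8, 15, 17, 27, 30 (6 total).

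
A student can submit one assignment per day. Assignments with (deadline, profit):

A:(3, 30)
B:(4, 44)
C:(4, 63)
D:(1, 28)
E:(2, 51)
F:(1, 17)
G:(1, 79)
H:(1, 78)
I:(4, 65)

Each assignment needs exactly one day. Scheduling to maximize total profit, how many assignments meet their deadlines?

Profit order: G=79 H=78 I=65 C=63 E=51 B=44 A=30 D=28 F=17
Assign: G→slot 1, H skipped, I→slot 4, C→slot 3, E→slot 2, B skipped, A skipped, D skipped, F skipped.
Slots: [1:G] [2:E] [3:C] [4:I]
4 of 9 scheduled.

4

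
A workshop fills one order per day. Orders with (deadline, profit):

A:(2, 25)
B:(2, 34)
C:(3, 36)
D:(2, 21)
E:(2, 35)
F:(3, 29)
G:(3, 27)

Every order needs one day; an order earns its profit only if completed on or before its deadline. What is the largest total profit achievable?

105

Take jobs in profit order; each goes to the latest open slot no later than its deadline.
By profit: C(d3,36), E(d2,35), B(d2,34), F(d3,29), G(d3,27), A(d2,25), D(d2,21)
C→slot 3; E→slot 2; B→slot 1; F skipped; G skipped; A skipped; D skipped.
Profit = 34 + 35 + 36 = 105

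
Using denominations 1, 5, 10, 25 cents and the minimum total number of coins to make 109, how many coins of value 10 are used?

109 = 4×25 + 1×5 + 4×1
Count of 10: 0

0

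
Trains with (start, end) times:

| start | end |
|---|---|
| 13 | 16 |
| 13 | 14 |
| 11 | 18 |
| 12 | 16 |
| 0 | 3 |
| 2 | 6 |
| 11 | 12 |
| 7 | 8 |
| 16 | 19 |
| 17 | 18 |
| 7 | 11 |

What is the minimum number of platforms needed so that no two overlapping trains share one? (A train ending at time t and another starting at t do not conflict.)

Count concurrent intervals with a sweep; the peak is the room count.
starts: [0, 2, 7, 7, 11, 11, 12, 13, 13, 16, 17]
ends:   [3, 6, 8, 11, 12, 14, 16, 16, 18, 18, 19]
s0→1 s2→2 e3→1 e6→0 s7→1 s7→2 e8→1 e11→0 s11→1 s11→2 e12→1 s12→2 s13→3 s13→4  — peak 4.

4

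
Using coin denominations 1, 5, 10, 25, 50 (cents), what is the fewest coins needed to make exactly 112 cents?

112 = 2×50 + 1×10 + 2×1
Total coins = 2 + 1 + 2 = 5

5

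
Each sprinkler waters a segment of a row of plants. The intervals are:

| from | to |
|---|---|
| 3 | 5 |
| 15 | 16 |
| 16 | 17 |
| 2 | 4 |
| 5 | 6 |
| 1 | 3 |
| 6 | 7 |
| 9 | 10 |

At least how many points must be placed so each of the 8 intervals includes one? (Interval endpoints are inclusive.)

Process intervals by earliest right end; each time one isn't hit yet, stab at its right endpoint.
Sorted: [1,3] [2,4] [3,5] [5,6] [6,7] [9,10] [15,16] [16,17]
{[1,3],[2,4],[3,5]} hit by 3; {[5,6],[6,7]} hit by 6; {[9,10]} hit by 10; {[15,16],[16,17]} hit by 16.
Points: 3, 6, 10, 16 (4 total).

4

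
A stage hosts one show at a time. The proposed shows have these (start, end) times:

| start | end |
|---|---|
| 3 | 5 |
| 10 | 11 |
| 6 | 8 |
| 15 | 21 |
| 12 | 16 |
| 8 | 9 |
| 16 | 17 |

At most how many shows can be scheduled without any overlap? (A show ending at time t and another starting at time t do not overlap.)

6

Greedy by earliest finish: after sorting by end time, pick each interval compatible with the last pick.
By end time: (3,5), (6,8), (8,9), (10,11), (12,16), (16,17), (15,21).
Pick (3,5); next start ≥ 5 → (6,8); next start ≥ 8 → (8,9); next start ≥ 9 → (10,11); next start ≥ 11 → (12,16); next start ≥ 16 → (16,17).
Selected 6 shows.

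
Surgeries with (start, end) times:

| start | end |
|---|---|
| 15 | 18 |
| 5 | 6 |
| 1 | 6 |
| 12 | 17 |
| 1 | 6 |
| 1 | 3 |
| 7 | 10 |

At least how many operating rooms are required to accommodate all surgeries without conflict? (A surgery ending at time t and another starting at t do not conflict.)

Count concurrent intervals with a sweep; the peak is the room count.
Events (time:±→running): 1:+→1 1:+→2 1:+→3 … peak 3.

3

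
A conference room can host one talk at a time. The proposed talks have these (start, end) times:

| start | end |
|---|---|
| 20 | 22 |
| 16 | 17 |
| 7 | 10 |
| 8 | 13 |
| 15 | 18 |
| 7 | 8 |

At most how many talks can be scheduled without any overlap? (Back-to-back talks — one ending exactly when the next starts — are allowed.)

Order by finish time; keep every interval that doesn't clash with the previous kept one.
By end time: (7,8), (7,10), (8,13), (16,17), (15,18), (20,22).
Pick (7,8); next start ≥ 8 → (8,13); next start ≥ 13 → (16,17); next start ≥ 17 → (20,22).
Selected 4 talks.

4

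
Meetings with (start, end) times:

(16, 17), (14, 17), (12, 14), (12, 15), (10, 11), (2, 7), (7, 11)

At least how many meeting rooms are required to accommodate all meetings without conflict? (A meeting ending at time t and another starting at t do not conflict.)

2

The answer is the maximum number of intervals overlapping at any instant.
Events (time:±→running): 2:+→1 7:-→0 7:+→1 10:+→2 … peak 2.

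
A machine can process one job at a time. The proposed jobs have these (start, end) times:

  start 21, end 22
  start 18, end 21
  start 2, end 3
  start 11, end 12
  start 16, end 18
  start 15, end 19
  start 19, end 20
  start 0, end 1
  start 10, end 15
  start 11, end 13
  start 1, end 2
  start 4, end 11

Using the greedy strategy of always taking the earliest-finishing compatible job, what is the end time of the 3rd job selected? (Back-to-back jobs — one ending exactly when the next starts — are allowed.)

Greedy by earliest finish: after sorting by end time, pick each interval compatible with the last pick.
Sorted by end: (0,1)  (1,2)  (2,3)  (4,11)  (11,12)  (11,13)  (10,15)  (16,18)  (15,19)  (19,20)  (18,21)  (21,22)
take (0,1); take (1,2); take (2,3); take (4,11); take (11,12); skip (11,13); take (16,18); take (19,20); take (21,22).
Selected: (0,1) (1,2) (2,3) (4,11) (11,12) (16,18) (19,20) (21,22)

3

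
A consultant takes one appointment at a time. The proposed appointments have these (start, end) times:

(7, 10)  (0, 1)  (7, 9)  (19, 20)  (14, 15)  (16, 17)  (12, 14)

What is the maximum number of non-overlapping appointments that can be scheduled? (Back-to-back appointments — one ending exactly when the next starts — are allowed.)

Sort by end time and greedily take each interval whose start is ≥ the last chosen end.
By end time: (0,1), (7,9), (7,10), (12,14), (14,15), (16,17), (19,20).
Pick (0,1); next start ≥ 1 → (7,9); next start ≥ 9 → (12,14); next start ≥ 14 → (14,15); next start ≥ 15 → (16,17); next start ≥ 17 → (19,20).
Selected 6 appointments.

6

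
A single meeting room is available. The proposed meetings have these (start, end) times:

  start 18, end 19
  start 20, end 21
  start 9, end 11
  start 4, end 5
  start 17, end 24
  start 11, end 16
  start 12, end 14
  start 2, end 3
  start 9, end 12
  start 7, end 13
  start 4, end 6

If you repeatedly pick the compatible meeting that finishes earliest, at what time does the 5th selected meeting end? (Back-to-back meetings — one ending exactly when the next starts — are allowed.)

Sorted by end: (2,3)  (4,5)  (4,6)  (9,11)  (9,12)  (7,13)  (12,14)  (11,16)  (18,19)  (20,21)  (17,24)
take (2,3); take (4,5); take (9,11); skip (7,13); take (12,14); take (18,19); take (20,21).
Selected: (2,3) (4,5) (9,11) (12,14) (18,19) (20,21)

19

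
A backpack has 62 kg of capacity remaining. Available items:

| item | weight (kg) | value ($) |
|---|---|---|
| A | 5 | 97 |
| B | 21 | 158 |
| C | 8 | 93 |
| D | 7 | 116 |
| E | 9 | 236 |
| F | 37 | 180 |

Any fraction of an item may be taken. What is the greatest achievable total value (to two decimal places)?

Greedy by value/weight ratio, highest first.
Ratios (sorted): E 26.22, A 19.40, D 16.57, C 11.62, B 7.52, F 4.86
take E (9 @ 236); take A (5 @ 97); take D (7 @ 116); take C (8 @ 93); take B (21 @ 158); take 12/37 of F → 58.38. Capacity used 62/62.
Total value = 758.38

758.38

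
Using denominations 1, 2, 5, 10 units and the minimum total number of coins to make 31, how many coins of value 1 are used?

Greedy: take as many of the largest coin as possible, then repeat with the remainder.
31 − 3×10→1 − 1×1→0
Count of 1: 1

1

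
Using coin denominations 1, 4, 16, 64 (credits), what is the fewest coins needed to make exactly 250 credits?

10

Use the largest denomination that fits, subtract, and repeat.
250 − 3×64→58 − 3×16→10 − 2×4→2 − 2×1→0
Total coins = 3 + 3 + 2 + 2 = 10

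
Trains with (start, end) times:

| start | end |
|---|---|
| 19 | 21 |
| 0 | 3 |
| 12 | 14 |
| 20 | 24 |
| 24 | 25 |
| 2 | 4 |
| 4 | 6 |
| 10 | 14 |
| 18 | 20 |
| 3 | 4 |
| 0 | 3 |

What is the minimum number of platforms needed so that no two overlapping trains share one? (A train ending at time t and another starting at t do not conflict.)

Count concurrent intervals with a sweep; the peak is the room count.
starts: [0, 0, 2, 3, 4, 10, 12, 18, 19, 20, 24]
ends:   [3, 3, 4, 4, 6, 14, 14, 20, 21, 24, 25]
s0→1 s0→2 s2→3  — peak 3.

3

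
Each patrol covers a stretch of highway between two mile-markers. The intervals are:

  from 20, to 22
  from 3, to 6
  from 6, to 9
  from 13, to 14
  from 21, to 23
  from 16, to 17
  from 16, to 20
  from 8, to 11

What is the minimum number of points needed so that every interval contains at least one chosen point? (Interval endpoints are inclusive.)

Sorted: [3,6] [6,9] [8,11] [13,14] [16,17] [16,20] [20,22] [21,23]
{[3,6],[6,9]} hit by 6; {[8,11]} hit by 11; {[13,14]} hit by 14; {[16,17],[16,20]} hit by 17; {[20,22],[21,23]} hit by 22.
Points: 6, 11, 14, 17, 22 (5 total).

5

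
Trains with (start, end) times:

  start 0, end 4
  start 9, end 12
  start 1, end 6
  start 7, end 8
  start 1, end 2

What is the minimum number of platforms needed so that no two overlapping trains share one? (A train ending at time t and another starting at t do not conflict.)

Events (time:±→running): 0:+→1 1:+→2 1:+→3 … peak 3.

3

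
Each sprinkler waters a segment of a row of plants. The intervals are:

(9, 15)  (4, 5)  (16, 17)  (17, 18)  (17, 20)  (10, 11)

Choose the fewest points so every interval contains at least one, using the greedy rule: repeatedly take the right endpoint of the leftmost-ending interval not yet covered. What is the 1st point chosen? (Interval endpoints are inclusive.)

Sort by right endpoint; whenever an interval is uncovered, place a point at its right end.
Sorted: [4,5] [10,11] [9,15] [16,17] [17,18] [17,20]
{[4,5]} hit by 5; {[10,11],[9,15]} hit by 11; {[16,17],[17,18],[17,20]} hit by 17.
Points: 5, 11, 17 (3 total).

5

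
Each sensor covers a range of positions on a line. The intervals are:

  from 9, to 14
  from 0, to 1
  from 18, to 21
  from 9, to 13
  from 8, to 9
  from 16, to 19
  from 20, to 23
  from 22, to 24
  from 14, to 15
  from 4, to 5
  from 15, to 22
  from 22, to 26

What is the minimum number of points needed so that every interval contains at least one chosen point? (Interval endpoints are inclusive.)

6

Process intervals by earliest right end; each time one isn't hit yet, stab at its right endpoint.
Sorted: [0,1] [4,5] [8,9] [9,13] [9,14] [14,15] [16,19] [18,21] [15,22] [20,23] [22,24] [22,26]
{[0,1]} hit by 1; {[4,5]} hit by 5; {[8,9],[9,13],[9,14]} hit by 9; {[14,15]} hit by 15; {[16,19],[18,21],[15,22]} hit by 19; {[20,23],[22,24],[22,26]} hit by 23.
Points: 1, 5, 9, 15, 19, 23 (6 total).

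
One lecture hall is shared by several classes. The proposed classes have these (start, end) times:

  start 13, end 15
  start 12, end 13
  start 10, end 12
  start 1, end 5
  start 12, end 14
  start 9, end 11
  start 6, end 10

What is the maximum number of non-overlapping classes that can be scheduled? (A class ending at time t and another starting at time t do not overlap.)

5

Order by finish time; keep every interval that doesn't clash with the previous kept one.
Sorted by end: (1,5)  (6,10)  (9,11)  (10,12)  (12,13)  (12,14)  (13,15)
take (1,5); take (6,10); take (10,12); take (12,13); take (13,15).
Selected 5 classes.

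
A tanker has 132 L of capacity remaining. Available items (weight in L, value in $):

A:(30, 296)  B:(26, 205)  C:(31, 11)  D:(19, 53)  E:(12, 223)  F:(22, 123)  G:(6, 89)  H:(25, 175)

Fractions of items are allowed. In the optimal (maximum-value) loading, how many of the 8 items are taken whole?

6

Greedy by value/weight ratio, highest first.
Order: E (223/12=18.58) > G (89/6=14.83) > A (296/30=9.87) > B (205/26=7.88) > H (175/25=7.00) > F (123/22=5.59) > D (53/19=2.79) > C (11/31=0.35)
Fill: take E (12 @ 223) → take G (6 @ 89) → take A (30 @ 296) → take B (26 @ 205) → take H (25 @ 175) → take F (22 @ 123) → take 11/19 of D → 30.68; 132/132 used.
6 item(s) taken whole; one partial (take 11/19 of D).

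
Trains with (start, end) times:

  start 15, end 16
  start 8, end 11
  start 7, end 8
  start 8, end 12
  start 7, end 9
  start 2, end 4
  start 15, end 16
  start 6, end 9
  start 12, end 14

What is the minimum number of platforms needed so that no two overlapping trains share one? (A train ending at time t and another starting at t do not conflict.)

The answer is the maximum number of intervals overlapping at any instant.
Events (time:±→running): 2:+→1 4:-→0 6:+→1 7:+→2 7:+→3 8:-→2 8:+→3 8:+→4 … peak 4.

4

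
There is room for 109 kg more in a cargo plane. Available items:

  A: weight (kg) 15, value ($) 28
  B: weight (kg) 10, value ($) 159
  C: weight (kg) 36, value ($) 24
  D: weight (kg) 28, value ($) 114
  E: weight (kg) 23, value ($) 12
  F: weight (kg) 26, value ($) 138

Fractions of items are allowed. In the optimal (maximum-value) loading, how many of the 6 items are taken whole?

4

Ratios (sorted): B 15.90, F 5.31, D 4.07, A 1.87, C 0.67, E 0.52
take B (10 @ 159); take F (26 @ 138); take D (28 @ 114); take A (15 @ 28); take 30/36 of C → 20.00. Capacity used 109/109.
4 item(s) taken whole; one partial (take 30/36 of C).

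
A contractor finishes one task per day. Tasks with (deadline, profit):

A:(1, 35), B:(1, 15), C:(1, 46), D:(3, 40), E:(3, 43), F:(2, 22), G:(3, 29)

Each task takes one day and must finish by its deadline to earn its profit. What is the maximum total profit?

129

Profit order: C=46 E=43 D=40 A=35 G=29 F=22 B=15
Assign: C→slot 1, E→slot 3, D→slot 2, A skipped, G skipped, F skipped, B skipped.
Slots: [1:C] [2:D] [3:E]
Profit = 46 + 40 + 43 = 129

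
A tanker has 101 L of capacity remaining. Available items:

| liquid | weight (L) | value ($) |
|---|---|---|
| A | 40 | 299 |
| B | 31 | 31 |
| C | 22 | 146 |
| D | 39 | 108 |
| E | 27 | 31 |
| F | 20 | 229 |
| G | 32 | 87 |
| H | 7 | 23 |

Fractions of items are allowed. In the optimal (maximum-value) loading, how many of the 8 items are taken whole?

Order: F (229/20=11.45) > A (299/40=7.47) > C (146/22=6.64) > H (23/7=3.29) > D (108/39=2.77) > G (87/32=2.72) > E (31/27=1.15) > B (31/31=1.00)
Fill: take F (20 @ 229) → take A (40 @ 299) → take C (22 @ 146) → take H (7 @ 23) → take 12/39 of D → 33.23; 101/101 used.
4 item(s) taken whole; one partial (take 12/39 of D).

4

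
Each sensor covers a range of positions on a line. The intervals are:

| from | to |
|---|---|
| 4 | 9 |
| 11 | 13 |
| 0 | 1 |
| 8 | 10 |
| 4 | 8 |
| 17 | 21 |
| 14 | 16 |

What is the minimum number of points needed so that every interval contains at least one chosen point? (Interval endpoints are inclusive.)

5

Process intervals by earliest right end; each time one isn't hit yet, stab at its right endpoint.
Sorted: [0,1] [4,8] [4,9] [8,10] [11,13] [14,16] [17,21]
{[0,1]} hit by 1; {[4,8],[4,9],[8,10]} hit by 8; {[11,13]} hit by 13; {[14,16]} hit by 16; {[17,21]} hit by 21.
Points: 1, 8, 13, 16, 21 (5 total).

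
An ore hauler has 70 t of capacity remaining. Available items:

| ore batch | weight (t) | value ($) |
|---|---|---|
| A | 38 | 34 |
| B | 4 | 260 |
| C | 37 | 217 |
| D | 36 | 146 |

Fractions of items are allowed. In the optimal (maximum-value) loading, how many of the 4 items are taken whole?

Sort by value per unit weight and fill in that order.
Order: B (260/4=65.00) > C (217/37=5.86) > D (146/36=4.06) > A (34/38=0.89)
Fill: take B (4 @ 260) → take C (37 @ 217) → take 29/36 of D → 117.61; 70/70 used.
2 item(s) taken whole; one partial (take 29/36 of D).

2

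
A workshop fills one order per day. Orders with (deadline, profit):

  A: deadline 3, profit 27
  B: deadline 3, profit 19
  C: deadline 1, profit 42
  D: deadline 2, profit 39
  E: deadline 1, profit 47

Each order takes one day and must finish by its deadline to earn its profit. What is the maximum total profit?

113

Profit order: E=47 C=42 D=39 A=27 B=19
Assign: E→slot 1, C skipped, D→slot 2, A→slot 3, B skipped.
Slots: [1:E] [2:D] [3:A]
Profit = 47 + 39 + 27 = 113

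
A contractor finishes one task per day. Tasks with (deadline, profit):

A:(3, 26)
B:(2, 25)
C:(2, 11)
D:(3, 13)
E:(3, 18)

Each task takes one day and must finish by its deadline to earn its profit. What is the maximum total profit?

69

Sort by profit descending; place each in the latest free slot ≤ its deadline.
Profit order: A=26 B=25 E=18 D=13 C=11
Assign: A→slot 3, B→slot 2, E→slot 1, D skipped, C skipped.
Slots: [1:E] [2:B] [3:A]
Profit = 18 + 25 + 26 = 69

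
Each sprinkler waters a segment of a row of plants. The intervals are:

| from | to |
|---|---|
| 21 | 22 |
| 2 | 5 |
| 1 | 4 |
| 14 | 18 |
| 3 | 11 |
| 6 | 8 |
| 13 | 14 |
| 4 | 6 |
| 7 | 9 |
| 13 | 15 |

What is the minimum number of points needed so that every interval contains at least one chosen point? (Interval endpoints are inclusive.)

4

Sort by right endpoint; whenever an interval is uncovered, place a point at its right end.
Sorted: [1,4] [2,5] [4,6] [6,8] [7,9] [3,11] [13,14] [13,15] [14,18] [21,22]
{[1,4],[2,5],[4,6]} hit by 4; {[6,8],[7,9],[3,11]} hit by 8; {[13,14],[13,15],[14,18]} hit by 14; {[21,22]} hit by 22.
Points: 4, 8, 14, 22 (4 total).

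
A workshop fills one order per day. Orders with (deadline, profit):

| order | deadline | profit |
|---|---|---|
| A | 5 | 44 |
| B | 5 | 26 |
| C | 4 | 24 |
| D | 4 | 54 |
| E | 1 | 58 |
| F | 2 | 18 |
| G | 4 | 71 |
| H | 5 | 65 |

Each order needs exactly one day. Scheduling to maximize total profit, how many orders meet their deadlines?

5

Profit order: G=71 H=65 E=58 D=54 A=44 B=26 C=24 F=18
Assign: G→slot 4, H→slot 5, E→slot 1, D→slot 3, A→slot 2, B skipped, C skipped, F skipped.
Slots: [1:E] [2:A] [3:D] [4:G] [5:H]
5 of 8 scheduled.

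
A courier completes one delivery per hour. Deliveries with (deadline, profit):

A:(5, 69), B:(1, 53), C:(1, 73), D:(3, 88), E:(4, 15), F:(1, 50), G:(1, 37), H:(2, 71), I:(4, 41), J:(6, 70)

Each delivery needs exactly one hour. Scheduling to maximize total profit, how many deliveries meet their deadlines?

6

By profit: D(d3,88), C(d1,73), H(d2,71), J(d6,70), A(d5,69), B(d1,53), F(d1,50), I(d4,41), G(d1,37), E(d4,15)
D→slot 3; C→slot 1; H→slot 2; J→slot 6; A→slot 5; B skipped; F skipped; I→slot 4; G skipped; E skipped.
6 of 10 scheduled.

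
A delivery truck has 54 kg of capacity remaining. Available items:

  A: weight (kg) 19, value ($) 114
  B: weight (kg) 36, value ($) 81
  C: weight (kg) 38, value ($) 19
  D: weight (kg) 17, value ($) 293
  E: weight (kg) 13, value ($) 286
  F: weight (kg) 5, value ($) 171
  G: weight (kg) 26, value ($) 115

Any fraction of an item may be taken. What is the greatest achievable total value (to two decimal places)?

864.00

Order: F (171/5=34.20) > E (286/13=22.00) > D (293/17=17.24) > A (114/19=6.00) > G (115/26=4.42) > B (81/36=2.25) > C (19/38=0.50)
Fill: take F (5 @ 171) → take E (13 @ 286) → take D (17 @ 293) → take A (19 @ 114); 54/54 used.
Total value = 864.00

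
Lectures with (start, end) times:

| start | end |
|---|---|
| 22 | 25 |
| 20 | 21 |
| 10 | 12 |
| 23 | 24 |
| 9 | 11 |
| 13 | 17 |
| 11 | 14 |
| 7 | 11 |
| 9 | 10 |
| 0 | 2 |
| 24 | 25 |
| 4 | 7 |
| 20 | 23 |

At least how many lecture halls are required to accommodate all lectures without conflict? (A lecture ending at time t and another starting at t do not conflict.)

3

The answer is the maximum number of intervals overlapping at any instant.
starts: [0, 4, 7, 9, 9, 10, 11, 13, 20, 20, 22, 23, 24]
ends:   [2, 7, 10, 11, 11, 12, 14, 17, 21, 23, 24, 25, 25]
s0→1 e2→0 s4→1 e7→0 s7→1 s9→2 s9→3  — peak 3.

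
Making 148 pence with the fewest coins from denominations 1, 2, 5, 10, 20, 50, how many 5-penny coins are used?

148 = 2×50 + 2×20 + 1×5 + 1×2 + 1×1
Count of 5: 1

1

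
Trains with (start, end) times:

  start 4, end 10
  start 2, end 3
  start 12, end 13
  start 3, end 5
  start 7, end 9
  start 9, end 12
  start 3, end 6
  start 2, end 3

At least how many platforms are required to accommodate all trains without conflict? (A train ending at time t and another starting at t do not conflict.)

The answer is the maximum number of intervals overlapping at any instant.
Events (time:±→running): 2:+→1 2:+→2 3:-→1 3:-→0 3:+→1 3:+→2 4:+→3 … peak 3.

3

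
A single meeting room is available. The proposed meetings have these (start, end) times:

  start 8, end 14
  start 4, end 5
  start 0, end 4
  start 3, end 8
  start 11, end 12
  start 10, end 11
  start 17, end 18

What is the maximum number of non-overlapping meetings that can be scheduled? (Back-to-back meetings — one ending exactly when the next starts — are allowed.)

By end time: (0,4), (4,5), (3,8), (10,11), (11,12), (8,14), (17,18).
Pick (0,4); next start ≥ 4 → (4,5); next start ≥ 5 → (10,11); next start ≥ 11 → (11,12); next start ≥ 12 → (17,18).
Selected 5 meetings.

5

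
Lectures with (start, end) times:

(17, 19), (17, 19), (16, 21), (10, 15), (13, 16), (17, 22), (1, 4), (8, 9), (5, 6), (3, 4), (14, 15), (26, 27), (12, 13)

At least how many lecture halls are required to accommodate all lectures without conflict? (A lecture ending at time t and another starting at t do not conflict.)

Count concurrent intervals with a sweep; the peak is the room count.
Events (time:±→running): 1:+→1 3:+→2 4:-→1 4:-→0 5:+→1 6:-→0 8:+→1 9:-→0 10:+→1 12:+→2 13:-→1 13:+→2 14:+→3 15:-→2 15:-→1 16:-→0 16:+→1 17:+→2 17:+→3 17:+→4 … peak 4.

4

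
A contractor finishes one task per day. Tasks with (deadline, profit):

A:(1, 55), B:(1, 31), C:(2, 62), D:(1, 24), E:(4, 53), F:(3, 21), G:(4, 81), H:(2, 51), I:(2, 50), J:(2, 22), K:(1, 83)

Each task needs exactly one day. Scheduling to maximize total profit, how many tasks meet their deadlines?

Profit order: K=83 G=81 C=62 A=55 E=53 H=51 I=50 B=31 D=24 J=22 F=21
Assign: K→slot 1, G→slot 4, C→slot 2, A skipped, E→slot 3, H skipped, I skipped, B skipped, D skipped, J skipped, F skipped.
Slots: [1:K] [2:C] [3:E] [4:G]
4 of 11 scheduled.

4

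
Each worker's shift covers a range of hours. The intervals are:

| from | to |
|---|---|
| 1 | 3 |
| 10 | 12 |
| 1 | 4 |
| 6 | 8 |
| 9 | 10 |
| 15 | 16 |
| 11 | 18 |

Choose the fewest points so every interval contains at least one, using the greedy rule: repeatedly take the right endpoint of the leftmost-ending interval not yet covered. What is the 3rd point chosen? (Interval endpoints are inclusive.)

10

Sorted: [1,3] [1,4] [6,8] [9,10] [10,12] [15,16] [11,18]
{[1,3],[1,4]} hit by 3; {[6,8]} hit by 8; {[9,10],[10,12]} hit by 10; {[15,16],[11,18]} hit by 16.
Points: 3, 8, 10, 16 (4 total).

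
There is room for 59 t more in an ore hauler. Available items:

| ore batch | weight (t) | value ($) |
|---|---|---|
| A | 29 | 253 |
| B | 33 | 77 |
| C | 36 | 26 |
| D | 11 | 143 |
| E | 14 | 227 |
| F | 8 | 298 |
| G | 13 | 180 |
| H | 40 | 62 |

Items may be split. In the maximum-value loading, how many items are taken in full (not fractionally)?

4

Order: F (298/8=37.25) > E (227/14=16.21) > G (180/13=13.85) > D (143/11=13.00) > A (253/29=8.72) > B (77/33=2.33) > H (62/40=1.55) > C (26/36=0.72)
Fill: take F (8 @ 298) → take E (14 @ 227) → take G (13 @ 180) → take D (11 @ 143) → take 13/29 of A → 113.41; 59/59 used.
4 item(s) taken whole; one partial (take 13/29 of A).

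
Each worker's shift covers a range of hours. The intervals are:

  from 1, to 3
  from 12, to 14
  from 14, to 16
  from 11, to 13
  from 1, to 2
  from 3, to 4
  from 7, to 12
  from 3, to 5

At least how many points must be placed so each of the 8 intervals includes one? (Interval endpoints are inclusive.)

Sorted: [1,2] [1,3] [3,4] [3,5] [7,12] [11,13] [12,14] [14,16]
{[1,2],[1,3]} hit by 2; {[3,4],[3,5]} hit by 4; {[7,12],[11,13],[12,14]} hit by 12; {[14,16]} hit by 16.
Points: 2, 4, 12, 16 (4 total).

4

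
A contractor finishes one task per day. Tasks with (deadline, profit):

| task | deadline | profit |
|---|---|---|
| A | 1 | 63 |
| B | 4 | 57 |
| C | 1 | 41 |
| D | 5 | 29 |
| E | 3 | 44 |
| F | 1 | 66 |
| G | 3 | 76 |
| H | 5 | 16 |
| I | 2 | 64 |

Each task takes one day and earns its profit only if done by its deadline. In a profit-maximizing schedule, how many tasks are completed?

Sort by profit descending; place each in the latest free slot ≤ its deadline.
Profit order: G=76 F=66 I=64 A=63 B=57 E=44 C=41 D=29 H=16
Assign: G→slot 3, F→slot 1, I→slot 2, A skipped, B→slot 4, E skipped, C skipped, D→slot 5, H skipped.
Slots: [1:F] [2:I] [3:G] [4:B] [5:D]
5 of 9 scheduled.

5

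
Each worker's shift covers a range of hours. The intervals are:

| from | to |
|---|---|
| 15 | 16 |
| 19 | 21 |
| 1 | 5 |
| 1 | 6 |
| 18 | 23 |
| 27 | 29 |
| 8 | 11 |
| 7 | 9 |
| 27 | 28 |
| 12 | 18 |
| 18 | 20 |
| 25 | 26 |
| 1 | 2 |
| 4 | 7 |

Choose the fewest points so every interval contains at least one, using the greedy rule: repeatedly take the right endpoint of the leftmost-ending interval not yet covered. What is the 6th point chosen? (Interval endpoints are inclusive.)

Sorted: [1,2] [1,5] [1,6] [4,7] [7,9] [8,11] [15,16] [12,18] [18,20] [19,21] [18,23] [25,26] [27,28] [27,29]
{[1,2],[1,5],[1,6]} hit by 2; {[4,7],[7,9]} hit by 7; {[8,11]} hit by 11; {[15,16],[12,18]} hit by 16; {[18,20],[19,21],[18,23]} hit by 20; {[25,26]} hit by 26; {[27,28],[27,29]} hit by 28.
Points: 2, 7, 11, 16, 20, 26, 28 (7 total).

26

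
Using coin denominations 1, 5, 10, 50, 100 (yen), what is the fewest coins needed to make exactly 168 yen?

7

Greedy: take as many of the largest coin as possible, then repeat with the remainder.
168 − 1×100→68 − 1×50→18 − 1×10→8 − 1×5→3 − 3×1→0
Total coins = 1 + 1 + 1 + 1 + 3 = 7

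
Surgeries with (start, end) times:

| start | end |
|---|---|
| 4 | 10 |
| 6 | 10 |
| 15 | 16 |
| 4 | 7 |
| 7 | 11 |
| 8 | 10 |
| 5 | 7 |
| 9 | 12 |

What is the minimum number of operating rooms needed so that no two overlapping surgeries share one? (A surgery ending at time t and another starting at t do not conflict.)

5

Count concurrent intervals with a sweep; the peak is the room count.
starts: [4, 4, 5, 6, 7, 8, 9, 15]
ends:   [7, 7, 10, 10, 10, 11, 12, 16]
s4→1 s4→2 s5→3 s6→4 e7→3 e7→2 s7→3 s8→4 s9→5  — peak 5.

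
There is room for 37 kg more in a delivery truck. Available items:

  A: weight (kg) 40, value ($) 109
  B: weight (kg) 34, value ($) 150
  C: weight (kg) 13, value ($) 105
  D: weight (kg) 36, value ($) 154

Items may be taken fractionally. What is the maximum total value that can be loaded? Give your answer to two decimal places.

210.88

Order: C (105/13=8.08) > B (150/34=4.41) > D (154/36=4.28) > A (109/40=2.73)
Fill: take C (13 @ 105) → take 24/34 of B → 105.88; 37/37 used.
Total value = 210.88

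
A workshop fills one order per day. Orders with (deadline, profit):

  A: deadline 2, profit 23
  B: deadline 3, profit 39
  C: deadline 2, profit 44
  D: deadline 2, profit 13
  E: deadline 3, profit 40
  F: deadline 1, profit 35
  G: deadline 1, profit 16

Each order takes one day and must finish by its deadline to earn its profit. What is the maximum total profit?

Sort by profit descending; place each in the latest free slot ≤ its deadline.
Profit order: C=44 E=40 B=39 F=35 A=23 G=16 D=13
Assign: C→slot 2, E→slot 3, B→slot 1, F skipped, A skipped, G skipped, D skipped.
Slots: [1:B] [2:C] [3:E]
Profit = 39 + 44 + 40 = 123

123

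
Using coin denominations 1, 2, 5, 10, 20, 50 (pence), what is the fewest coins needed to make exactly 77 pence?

4

Use the largest denomination that fits, subtract, and repeat.
77 = 1×50 + 1×20 + 1×5 + 1×2
Total coins = 1 + 1 + 1 + 1 = 4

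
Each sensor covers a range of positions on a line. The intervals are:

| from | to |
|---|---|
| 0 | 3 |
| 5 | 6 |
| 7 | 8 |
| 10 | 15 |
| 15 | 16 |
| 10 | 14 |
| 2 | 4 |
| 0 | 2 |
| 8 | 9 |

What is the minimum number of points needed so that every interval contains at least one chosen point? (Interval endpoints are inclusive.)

By right end: [0,2]  [0,3]  [2,4]  [5,6]  [7,8]  [8,9]  [10,14]  [10,15]  [15,16]
[0,2] uncovered → point at 2; [5,6] uncovered → point at 6; [7,8] uncovered → point at 8; [10,14] uncovered → point at 14; [15,16] uncovered → point at 16.
Points: 2, 6, 8, 14, 16 (5 total).

5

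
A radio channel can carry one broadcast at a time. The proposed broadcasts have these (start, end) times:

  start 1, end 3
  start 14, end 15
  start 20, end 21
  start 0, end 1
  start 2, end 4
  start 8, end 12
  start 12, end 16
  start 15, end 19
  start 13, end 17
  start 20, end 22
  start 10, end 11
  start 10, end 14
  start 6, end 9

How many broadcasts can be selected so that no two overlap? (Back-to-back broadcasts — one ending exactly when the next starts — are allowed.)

7

By end time: (0,1), (1,3), (2,4), (6,9), (10,11), (8,12), (10,14), (14,15), (12,16), (13,17), (15,19), (20,21), (20,22).
Pick (0,1); next start ≥ 1 → (1,3); next start ≥ 3 → (6,9); next start ≥ 9 → (10,11); next start ≥ 11 → (14,15); next start ≥ 15 → (15,19); next start ≥ 19 → (20,21).
Selected 7 broadcasts.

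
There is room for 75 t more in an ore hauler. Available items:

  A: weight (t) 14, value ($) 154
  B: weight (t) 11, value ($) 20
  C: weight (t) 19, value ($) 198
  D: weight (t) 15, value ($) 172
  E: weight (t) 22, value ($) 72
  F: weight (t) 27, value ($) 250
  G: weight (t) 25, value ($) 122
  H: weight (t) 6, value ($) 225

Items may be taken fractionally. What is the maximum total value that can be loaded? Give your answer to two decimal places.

Sort by value per unit weight and fill in that order.
Order: H (225/6=37.50) > D (172/15=11.47) > A (154/14=11.00) > C (198/19=10.42) > F (250/27=9.26) > G (122/25=4.88) > E (72/22=3.27) > B (20/11=1.82)
Fill: take H (6 @ 225) → take D (15 @ 172) → take A (14 @ 154) → take C (19 @ 198) → take 21/27 of F → 194.44; 75/75 used.
Total value = 943.44

943.44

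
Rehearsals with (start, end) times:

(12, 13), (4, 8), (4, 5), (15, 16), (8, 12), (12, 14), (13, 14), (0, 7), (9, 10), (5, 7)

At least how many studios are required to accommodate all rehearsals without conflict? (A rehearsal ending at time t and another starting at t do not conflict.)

3

Count concurrent intervals with a sweep; the peak is the room count.
starts: [0, 4, 4, 5, 8, 9, 12, 12, 13, 15]
ends:   [5, 7, 7, 8, 10, 12, 13, 14, 14, 16]
s0→1 s4→2 s4→3  — peak 3.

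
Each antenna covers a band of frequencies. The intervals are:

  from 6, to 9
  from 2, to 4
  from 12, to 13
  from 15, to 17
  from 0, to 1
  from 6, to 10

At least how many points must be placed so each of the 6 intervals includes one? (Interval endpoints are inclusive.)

Sort by right endpoint; whenever an interval is uncovered, place a point at its right end.
By right end: [0,1]  [2,4]  [6,9]  [6,10]  [12,13]  [15,17]
[0,1] uncovered → point at 1; [2,4] uncovered → point at 4; [6,9] uncovered → point at 9; [12,13] uncovered → point at 13; [15,17] uncovered → point at 17.
Points: 1, 4, 9, 13, 17 (5 total).

5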